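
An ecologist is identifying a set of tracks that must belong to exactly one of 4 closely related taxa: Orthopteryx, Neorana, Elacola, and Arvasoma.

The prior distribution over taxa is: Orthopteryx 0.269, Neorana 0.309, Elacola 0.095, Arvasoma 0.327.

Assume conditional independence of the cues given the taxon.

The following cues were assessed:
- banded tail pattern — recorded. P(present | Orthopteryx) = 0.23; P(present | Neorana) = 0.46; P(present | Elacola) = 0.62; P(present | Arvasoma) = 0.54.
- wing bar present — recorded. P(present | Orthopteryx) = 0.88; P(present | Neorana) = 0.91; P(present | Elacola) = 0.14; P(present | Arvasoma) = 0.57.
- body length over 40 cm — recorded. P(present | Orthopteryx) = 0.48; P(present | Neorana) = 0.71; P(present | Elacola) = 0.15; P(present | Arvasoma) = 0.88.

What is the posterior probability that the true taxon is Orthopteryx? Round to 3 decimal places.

Multiply each prior by the joint likelihood of the cue pattern:
  Orthopteryx: 0.269 × 0.23 × 0.88 × 0.48 = 0.026134
  Neorana: 0.309 × 0.46 × 0.91 × 0.71 = 0.091837
  Elacola: 0.095 × 0.62 × 0.14 × 0.15 = 0.0012369
  Arvasoma: 0.327 × 0.54 × 0.57 × 0.88 = 0.088573
Marginal likelihood of the evidence = 0.20778.
P(Orthopteryx | evidence) = 0.026134 / 0.20778 ≈ 0.126.

0.126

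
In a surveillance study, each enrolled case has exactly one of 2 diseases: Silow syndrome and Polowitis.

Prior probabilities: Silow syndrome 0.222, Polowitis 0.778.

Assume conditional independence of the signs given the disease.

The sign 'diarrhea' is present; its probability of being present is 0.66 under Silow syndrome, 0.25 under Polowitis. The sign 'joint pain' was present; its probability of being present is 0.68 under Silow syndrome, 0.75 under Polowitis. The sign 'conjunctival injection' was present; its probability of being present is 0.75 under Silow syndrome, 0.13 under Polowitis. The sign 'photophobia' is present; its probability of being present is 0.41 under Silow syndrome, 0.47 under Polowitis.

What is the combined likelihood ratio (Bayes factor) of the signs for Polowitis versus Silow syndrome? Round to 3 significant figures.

The Bayes factor is the ratio of the joint likelihoods of the sign pattern under the two hypotheses.
  Polowitis: 0.25 × 0.75 × 0.13 × 0.47 = 0.011456
  Silow syndrome: 0.66 × 0.68 × 0.75 × 0.41 = 0.13801
Bayes factor = 0.011456 / 0.13801 ≈ 0.0830

0.0830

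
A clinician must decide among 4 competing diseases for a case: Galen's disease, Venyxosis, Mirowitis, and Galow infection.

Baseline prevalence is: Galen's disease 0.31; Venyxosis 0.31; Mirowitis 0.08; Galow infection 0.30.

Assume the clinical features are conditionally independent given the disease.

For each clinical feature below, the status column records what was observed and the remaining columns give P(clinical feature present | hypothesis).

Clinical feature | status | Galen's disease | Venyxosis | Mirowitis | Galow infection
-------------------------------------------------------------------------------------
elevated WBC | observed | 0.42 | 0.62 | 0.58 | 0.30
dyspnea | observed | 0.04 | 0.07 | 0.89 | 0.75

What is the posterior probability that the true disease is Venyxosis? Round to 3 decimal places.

0.106

By Bayes' rule with conditional independence, the unnormalized weight for each hypothesis is prior × ∏ likelihoods:
  Galen's disease: 0.31 × 0.42 × 0.04 = 0.005208
  Venyxosis: 0.31 × 0.62 × 0.07 = 0.013454
  Mirowitis: 0.08 × 0.58 × 0.89 = 0.041296
  Galow infection: 0.30 × 0.30 × 0.75 = 0.0675
The unnormalized weights sum to 0.12746.
P(Venyxosis | evidence) = 0.013454 / 0.12746 ≈ 0.106.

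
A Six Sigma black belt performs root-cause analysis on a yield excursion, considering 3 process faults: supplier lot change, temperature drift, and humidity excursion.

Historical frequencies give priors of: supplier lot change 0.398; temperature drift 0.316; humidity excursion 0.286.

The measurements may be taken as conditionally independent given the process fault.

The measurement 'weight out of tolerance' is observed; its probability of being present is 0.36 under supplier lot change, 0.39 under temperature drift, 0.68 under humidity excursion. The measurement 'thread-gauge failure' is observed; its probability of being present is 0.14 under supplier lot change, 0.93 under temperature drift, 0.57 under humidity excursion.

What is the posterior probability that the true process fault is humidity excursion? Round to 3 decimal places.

For each hypothesis, the unnormalized posterior weight is prior × product of the measurement likelihoods:
  supplier lot change: 0.398 × 0.36 × 0.14 = 0.020059
  temperature drift: 0.316 × 0.39 × 0.93 = 0.11461
  humidity excursion: 0.286 × 0.68 × 0.57 = 0.11085
Marginal likelihood of the evidence = 0.24553.
P(humidity excursion | evidence) = 0.11085 / 0.24553 ≈ 0.451.

0.451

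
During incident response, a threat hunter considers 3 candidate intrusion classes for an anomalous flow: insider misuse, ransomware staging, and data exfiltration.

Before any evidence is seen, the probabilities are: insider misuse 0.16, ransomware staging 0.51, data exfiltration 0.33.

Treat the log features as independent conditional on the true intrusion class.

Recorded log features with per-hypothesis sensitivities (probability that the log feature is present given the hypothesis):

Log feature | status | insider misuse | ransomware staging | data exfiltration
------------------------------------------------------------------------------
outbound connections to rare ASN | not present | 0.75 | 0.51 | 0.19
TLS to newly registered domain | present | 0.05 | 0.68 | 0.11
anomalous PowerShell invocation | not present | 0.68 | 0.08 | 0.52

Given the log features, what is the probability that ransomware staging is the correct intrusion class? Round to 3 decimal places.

Multiply each prior by the joint likelihood of the log feature pattern (using 1 − P(present | H) for each absent log feature):
  insider misuse: 0.16 × (1 − 0.75) × 0.05 × (1 − 0.68) = 0.00064
  ransomware staging: 0.51 × (1 − 0.51) × 0.68 × (1 − 0.08) = 0.15634
  data exfiltration: 0.33 × (1 − 0.19) × 0.11 × (1 − 0.52) = 0.014113
Normalizing constant Z = 0.00064 + 0.15634 + 0.014113 = 0.17109.
P(ransomware staging | evidence) = 0.15634 / 0.17109 ≈ 0.914.

0.914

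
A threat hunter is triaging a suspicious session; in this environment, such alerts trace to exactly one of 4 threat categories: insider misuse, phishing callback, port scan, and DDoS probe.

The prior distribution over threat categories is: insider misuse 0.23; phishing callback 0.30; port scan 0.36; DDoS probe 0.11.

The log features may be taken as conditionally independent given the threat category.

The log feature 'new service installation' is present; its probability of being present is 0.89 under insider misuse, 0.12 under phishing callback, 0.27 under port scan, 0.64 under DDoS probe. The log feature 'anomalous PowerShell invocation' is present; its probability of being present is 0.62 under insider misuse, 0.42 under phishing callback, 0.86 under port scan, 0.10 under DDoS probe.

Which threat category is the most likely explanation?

Multiply each prior by the joint likelihood of the log feature pattern:
  insider misuse: 0.23 × 0.89 × 0.62 = 0.12691
  phishing callback: 0.30 × 0.12 × 0.42 = 0.01512
  port scan: 0.36 × 0.27 × 0.86 = 0.083592
  DDoS probe: 0.11 × 0.64 × 0.10 = 0.00704
The unnormalized weights sum to 0.23267.
P(insider misuse | evidence) ≈ 0.12691 / 0.23267 ≈ 0.545
P(phishing callback | evidence) ≈ 0.01512 / 0.23267 ≈ 0.065
P(port scan | evidence) ≈ 0.083592 / 0.23267 ≈ 0.359
P(DDoS probe | evidence) ≈ 0.00704 / 0.23267 ≈ 0.030
The largest is 0.545, so insider misuse is most probable.

insider misuse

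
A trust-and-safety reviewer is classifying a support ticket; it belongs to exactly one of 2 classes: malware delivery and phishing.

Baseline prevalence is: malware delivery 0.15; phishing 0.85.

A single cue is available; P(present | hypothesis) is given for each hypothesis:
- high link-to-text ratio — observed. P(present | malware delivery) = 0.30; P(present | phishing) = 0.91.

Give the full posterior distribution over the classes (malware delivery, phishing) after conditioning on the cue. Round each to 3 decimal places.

0.055, 0.945

By Bayes' rule, the unnormalized weight for each hypothesis is prior × likelihood:
  malware delivery: 0.15 × 0.30 = 0.045
  phishing: 0.85 × 0.91 = 0.7735
Normalizing constant Z = 0.045 + 0.7735 = 0.8185.
P(malware delivery | evidence) = 0.045 / 0.8185 ≈ 0.055
P(phishing | evidence) = 0.7735 / 0.8185 ≈ 0.945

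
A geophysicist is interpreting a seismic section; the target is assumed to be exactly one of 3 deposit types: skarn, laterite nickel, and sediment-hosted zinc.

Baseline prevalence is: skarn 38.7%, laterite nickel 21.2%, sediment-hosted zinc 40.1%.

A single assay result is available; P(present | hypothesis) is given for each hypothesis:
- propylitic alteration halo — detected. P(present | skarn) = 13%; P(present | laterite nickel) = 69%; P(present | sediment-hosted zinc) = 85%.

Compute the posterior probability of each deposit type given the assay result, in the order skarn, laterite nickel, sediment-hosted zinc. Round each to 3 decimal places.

0.094, 0.272, 0.634

Multiply each prior by the likelihood of the assay result:
  skarn: 0.387 × 0.13 = 0.05031
  laterite nickel: 0.212 × 0.69 = 0.14628
  sediment-hosted zinc: 0.401 × 0.85 = 0.34085
Normalizing constant Z = 0.05031 + 0.14628 + 0.34085 = 0.53744.
P(skarn | evidence) = 0.05031 / 0.53744 ≈ 0.094
P(laterite nickel | evidence) = 0.14628 / 0.53744 ≈ 0.272
P(sediment-hosted zinc | evidence) = 0.34085 / 0.53744 ≈ 0.634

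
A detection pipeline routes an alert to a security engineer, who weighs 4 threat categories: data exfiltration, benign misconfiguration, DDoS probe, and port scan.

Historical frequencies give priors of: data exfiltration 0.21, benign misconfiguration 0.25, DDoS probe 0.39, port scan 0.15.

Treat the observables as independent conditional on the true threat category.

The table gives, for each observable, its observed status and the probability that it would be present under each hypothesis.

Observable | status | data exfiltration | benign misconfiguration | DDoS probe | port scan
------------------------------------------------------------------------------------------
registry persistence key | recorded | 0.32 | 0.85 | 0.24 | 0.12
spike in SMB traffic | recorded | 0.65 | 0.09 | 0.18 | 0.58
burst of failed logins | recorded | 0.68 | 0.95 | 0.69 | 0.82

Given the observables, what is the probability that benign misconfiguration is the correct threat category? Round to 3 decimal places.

0.267

For each hypothesis, the unnormalized posterior weight is prior × product of the observable likelihoods:
  data exfiltration: 0.21 × 0.32 × 0.65 × 0.68 = 0.029702
  benign misconfiguration: 0.25 × 0.85 × 0.09 × 0.95 = 0.018169
  DDoS probe: 0.39 × 0.24 × 0.18 × 0.69 = 0.011625
  port scan: 0.15 × 0.12 × 0.58 × 0.82 = 0.0085608
The unnormalized weights sum to 0.068057.
P(benign misconfiguration | evidence) = 0.018169 / 0.068057 ≈ 0.267.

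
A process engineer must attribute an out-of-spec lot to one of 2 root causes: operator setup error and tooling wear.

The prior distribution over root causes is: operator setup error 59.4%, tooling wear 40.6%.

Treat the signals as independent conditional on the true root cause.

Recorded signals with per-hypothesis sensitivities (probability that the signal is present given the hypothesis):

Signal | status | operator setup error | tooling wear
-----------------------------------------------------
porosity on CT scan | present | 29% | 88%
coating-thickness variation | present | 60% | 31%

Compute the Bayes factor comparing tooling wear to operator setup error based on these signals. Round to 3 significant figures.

1.57

Joint likelihood of the signal pattern under each hypothesis:
  tooling wear: 0.88 × 0.31 = 0.2728
  operator setup error: 0.29 × 0.60 = 0.174
Bayes factor = 0.2728 / 0.174 ≈ 1.57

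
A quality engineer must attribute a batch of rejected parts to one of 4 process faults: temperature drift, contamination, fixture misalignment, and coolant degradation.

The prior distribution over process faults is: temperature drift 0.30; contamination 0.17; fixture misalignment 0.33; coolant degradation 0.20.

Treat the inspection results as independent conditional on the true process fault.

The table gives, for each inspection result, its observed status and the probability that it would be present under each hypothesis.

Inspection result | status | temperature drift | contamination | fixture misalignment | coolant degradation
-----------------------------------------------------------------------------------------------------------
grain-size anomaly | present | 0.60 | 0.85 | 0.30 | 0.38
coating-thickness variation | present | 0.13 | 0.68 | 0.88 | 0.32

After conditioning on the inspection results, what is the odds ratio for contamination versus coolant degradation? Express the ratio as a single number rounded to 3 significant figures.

4.04

Unnormalized posterior weight (prior times the inspection result likelihoods) for each of the two hypotheses:
  contamination: 0.17 × 0.85 × 0.68 = 0.09826
  coolant degradation: 0.20 × 0.38 × 0.32 = 0.02432
Odds(contamination : coolant degradation) = 0.09826 / 0.02432 ≈ 4.04.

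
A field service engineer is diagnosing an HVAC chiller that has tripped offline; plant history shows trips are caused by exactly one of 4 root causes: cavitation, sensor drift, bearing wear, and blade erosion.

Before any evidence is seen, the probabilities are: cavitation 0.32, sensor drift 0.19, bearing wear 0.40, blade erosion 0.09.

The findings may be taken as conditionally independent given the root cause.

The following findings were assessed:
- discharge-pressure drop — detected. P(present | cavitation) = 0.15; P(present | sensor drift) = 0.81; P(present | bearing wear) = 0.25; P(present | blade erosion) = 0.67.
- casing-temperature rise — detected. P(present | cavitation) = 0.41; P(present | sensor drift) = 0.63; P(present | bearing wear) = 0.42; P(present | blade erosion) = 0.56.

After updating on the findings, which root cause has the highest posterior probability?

Multiply each prior by the joint likelihood of the evidence pattern:
  cavitation: 0.32 × 0.15 × 0.41 = 0.01968
  sensor drift: 0.19 × 0.81 × 0.63 = 0.096957
  bearing wear: 0.40 × 0.25 × 0.42 = 0.042
  blade erosion: 0.09 × 0.67 × 0.56 = 0.033768
Marginal likelihood of the evidence = 0.19241.
P(cavitation | evidence) ≈ 0.01968 / 0.19241 ≈ 0.102
P(sensor drift | evidence) ≈ 0.096957 / 0.19241 ≈ 0.504
P(bearing wear | evidence) ≈ 0.042 / 0.19241 ≈ 0.218
P(blade erosion | evidence) ≈ 0.033768 / 0.19241 ≈ 0.176
The largest is 0.504, so sensor drift is most probable.

sensor drift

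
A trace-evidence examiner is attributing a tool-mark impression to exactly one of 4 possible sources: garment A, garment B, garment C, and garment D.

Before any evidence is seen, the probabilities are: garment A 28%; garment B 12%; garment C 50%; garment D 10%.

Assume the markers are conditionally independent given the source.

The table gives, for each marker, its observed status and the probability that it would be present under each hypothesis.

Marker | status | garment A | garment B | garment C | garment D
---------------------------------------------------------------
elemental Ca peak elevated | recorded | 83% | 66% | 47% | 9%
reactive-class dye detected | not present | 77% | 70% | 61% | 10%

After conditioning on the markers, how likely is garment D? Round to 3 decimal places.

0.046

For each hypothesis, the unnormalized posterior weight is prior × product of the marker likelihoods (using 1 − P(present | H) for each absent marker):
  garment A: 0.28 × 0.83 × (1 − 0.77) = 0.053452
  garment B: 0.12 × 0.66 × (1 − 0.70) = 0.02376
  garment C: 0.50 × 0.47 × (1 − 0.61) = 0.09165
  garment D: 0.10 × 0.09 × (1 − 0.10) = 0.0081
Normalizing constant Z = 0.053452 + 0.02376 + 0.09165 + 0.0081 = 0.17696.
P(garment D | evidence) = 0.0081 / 0.17696 ≈ 0.046.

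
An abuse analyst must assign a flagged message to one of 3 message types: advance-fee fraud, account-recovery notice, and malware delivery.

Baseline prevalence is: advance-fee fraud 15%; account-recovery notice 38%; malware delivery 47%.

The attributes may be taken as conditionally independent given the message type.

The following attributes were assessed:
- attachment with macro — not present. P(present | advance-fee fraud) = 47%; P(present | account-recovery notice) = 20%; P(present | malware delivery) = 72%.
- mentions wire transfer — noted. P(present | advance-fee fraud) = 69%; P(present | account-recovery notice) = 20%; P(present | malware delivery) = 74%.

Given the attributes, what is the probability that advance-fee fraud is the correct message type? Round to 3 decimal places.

0.257

Multiply each prior by the joint likelihood of the attribute pattern (using 1 − P(present | H) for each absent attribute):
  advance-fee fraud: 0.15 × (1 − 0.47) × 0.69 = 0.054855
  account-recovery notice: 0.38 × (1 − 0.20) × 0.20 = 0.0608
  malware delivery: 0.47 × (1 − 0.72) × 0.74 = 0.097384
The unnormalized weights sum to 0.21304.
P(advance-fee fraud | evidence) = 0.054855 / 0.21304 ≈ 0.257.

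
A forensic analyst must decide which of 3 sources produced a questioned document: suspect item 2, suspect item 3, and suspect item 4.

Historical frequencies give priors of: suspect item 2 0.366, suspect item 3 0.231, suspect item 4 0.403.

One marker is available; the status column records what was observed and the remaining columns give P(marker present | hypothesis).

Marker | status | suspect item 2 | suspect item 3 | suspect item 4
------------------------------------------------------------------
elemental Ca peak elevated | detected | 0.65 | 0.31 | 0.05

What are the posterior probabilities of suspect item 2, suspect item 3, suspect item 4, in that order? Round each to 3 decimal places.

For each hypothesis, the unnormalized posterior weight is prior × likelihood:
  suspect item 2: 0.366 × 0.65 = 0.2379
  suspect item 3: 0.231 × 0.31 = 0.07161
  suspect item 4: 0.403 × 0.05 = 0.02015
Normalizing constant Z = 0.2379 + 0.07161 + 0.02015 = 0.32966.
P(suspect item 2 | evidence) = 0.2379 / 0.32966 ≈ 0.722
P(suspect item 3 | evidence) = 0.07161 / 0.32966 ≈ 0.217
P(suspect item 4 | evidence) = 0.02015 / 0.32966 ≈ 0.061

0.722, 0.217, 0.061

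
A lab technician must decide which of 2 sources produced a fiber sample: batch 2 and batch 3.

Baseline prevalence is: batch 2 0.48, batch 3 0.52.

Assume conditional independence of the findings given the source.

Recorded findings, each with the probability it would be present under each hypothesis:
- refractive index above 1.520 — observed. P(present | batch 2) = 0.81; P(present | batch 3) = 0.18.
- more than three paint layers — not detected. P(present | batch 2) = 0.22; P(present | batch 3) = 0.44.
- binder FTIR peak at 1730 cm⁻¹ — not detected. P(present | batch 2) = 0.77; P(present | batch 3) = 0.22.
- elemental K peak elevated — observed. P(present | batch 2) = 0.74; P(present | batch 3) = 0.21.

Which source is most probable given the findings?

batch 2

Multiply each prior by the joint likelihood of the evidence pattern (using 1 − P(present | H) for each absent finding):
  batch 2: 0.48 × 0.81 × (1 − 0.22) × (1 − 0.77) × 0.74 = 0.051616
  batch 3: 0.52 × 0.18 × (1 − 0.44) × (1 − 0.22) × 0.21 = 0.0085857
Marginal likelihood of the evidence = 0.060201.
P(batch 2 | evidence) ≈ 0.051616 / 0.060201 ≈ 0.857
P(batch 3 | evidence) ≈ 0.0085857 / 0.060201 ≈ 0.143
The largest is 0.857, so batch 2 is most probable.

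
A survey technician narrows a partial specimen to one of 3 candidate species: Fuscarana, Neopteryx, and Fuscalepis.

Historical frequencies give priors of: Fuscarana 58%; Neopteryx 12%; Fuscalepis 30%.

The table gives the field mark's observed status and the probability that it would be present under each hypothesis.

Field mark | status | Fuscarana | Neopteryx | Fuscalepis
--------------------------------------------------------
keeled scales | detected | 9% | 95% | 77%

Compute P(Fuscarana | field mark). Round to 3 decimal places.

For each hypothesis, the unnormalized posterior weight is prior × likelihood:
  Fuscarana: 0.58 × 0.09 = 0.0522
  Neopteryx: 0.12 × 0.95 = 0.114
  Fuscalepis: 0.30 × 0.77 = 0.231
Marginal likelihood of the evidence = 0.3972.
P(Fuscarana | evidence) = 0.0522 / 0.3972 ≈ 0.131.

0.131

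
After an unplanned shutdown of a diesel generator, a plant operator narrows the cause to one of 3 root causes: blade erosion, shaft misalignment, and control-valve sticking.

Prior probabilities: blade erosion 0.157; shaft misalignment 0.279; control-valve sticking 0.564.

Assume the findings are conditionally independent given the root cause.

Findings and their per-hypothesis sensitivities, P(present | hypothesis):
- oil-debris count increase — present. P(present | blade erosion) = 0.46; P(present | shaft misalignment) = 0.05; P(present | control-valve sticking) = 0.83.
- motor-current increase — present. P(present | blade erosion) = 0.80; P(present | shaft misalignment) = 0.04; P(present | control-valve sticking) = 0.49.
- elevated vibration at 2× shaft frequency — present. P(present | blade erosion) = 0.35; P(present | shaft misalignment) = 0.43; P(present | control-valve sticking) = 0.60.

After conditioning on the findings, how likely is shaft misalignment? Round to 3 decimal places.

For each hypothesis, the unnormalized posterior weight is prior × product of the finding likelihoods:
  blade erosion: 0.157 × 0.46 × 0.80 × 0.35 = 0.020222
  shaft misalignment: 0.279 × 0.05 × 0.04 × 0.43 = 0.00023994
  control-valve sticking: 0.564 × 0.83 × 0.49 × 0.60 = 0.13763
Marginal likelihood of the evidence = 0.15809.
P(shaft misalignment | evidence) = 0.00023994 / 0.15809 ≈ 0.002.

0.002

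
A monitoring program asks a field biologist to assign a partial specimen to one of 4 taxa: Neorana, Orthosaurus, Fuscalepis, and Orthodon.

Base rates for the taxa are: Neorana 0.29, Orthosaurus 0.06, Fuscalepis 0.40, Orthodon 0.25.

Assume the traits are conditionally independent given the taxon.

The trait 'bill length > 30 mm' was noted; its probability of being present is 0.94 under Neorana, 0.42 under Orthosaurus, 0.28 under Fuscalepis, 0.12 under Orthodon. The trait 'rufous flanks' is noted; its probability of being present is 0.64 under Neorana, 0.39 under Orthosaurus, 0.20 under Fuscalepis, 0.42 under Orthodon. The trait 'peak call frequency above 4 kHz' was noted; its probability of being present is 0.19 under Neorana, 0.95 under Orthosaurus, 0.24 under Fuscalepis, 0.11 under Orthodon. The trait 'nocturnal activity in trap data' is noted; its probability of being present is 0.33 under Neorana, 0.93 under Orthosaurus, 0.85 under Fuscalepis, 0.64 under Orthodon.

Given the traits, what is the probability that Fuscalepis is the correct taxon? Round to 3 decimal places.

Multiply each prior by the joint likelihood of the trait pattern:
  Neorana: 0.29 × 0.94 × 0.64 × 0.19 × 0.33 = 0.010939
  Orthosaurus: 0.06 × 0.42 × 0.39 × 0.95 × 0.93 = 0.008683
  Fuscalepis: 0.40 × 0.28 × 0.20 × 0.24 × 0.85 = 0.0045696
  Orthodon: 0.25 × 0.12 × 0.42 × 0.11 × 0.64 = 0.00088704
Marginal likelihood of the evidence = 0.025079.
P(Fuscalepis | evidence) = 0.0045696 / 0.025079 ≈ 0.182.

0.182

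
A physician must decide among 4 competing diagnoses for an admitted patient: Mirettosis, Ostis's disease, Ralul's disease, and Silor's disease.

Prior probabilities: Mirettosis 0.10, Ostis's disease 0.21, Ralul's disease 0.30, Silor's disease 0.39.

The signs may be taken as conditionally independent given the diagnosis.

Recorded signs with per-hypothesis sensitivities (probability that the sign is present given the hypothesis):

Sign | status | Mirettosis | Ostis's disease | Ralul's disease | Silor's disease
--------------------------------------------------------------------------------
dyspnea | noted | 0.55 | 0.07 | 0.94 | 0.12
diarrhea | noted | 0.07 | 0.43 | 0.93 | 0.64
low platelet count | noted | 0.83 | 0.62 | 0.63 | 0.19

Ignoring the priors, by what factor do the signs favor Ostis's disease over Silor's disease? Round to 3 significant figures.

1.28

Joint likelihood of the sign pattern under each hypothesis:
  Ostis's disease: 0.07 × 0.43 × 0.62 = 0.018662
  Silor's disease: 0.12 × 0.64 × 0.19 = 0.014592
Bayes factor = 0.018662 / 0.014592 ≈ 1.28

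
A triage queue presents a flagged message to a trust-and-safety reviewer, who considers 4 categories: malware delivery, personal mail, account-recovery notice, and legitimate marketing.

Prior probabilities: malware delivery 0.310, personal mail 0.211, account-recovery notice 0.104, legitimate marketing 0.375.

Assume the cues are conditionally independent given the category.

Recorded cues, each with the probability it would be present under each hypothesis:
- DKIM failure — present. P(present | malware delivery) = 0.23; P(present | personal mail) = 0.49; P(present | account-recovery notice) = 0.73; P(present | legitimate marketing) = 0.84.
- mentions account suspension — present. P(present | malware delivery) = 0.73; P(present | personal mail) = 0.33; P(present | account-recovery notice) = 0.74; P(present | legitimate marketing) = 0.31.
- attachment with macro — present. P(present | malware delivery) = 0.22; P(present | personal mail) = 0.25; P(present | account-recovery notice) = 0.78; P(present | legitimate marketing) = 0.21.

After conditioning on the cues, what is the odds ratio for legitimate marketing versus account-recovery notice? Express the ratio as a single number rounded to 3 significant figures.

0.468

The normalizing constant cancels in an odds ratio, so compute prior × likelihood for the two hypotheses only:
  legitimate marketing: 0.375 × 0.84 × 0.31 × 0.21 = 0.020507
  account-recovery notice: 0.104 × 0.73 × 0.74 × 0.78 = 0.043821
Odds(legitimate marketing : account-recovery notice) = 0.020507 / 0.043821 ≈ 0.468.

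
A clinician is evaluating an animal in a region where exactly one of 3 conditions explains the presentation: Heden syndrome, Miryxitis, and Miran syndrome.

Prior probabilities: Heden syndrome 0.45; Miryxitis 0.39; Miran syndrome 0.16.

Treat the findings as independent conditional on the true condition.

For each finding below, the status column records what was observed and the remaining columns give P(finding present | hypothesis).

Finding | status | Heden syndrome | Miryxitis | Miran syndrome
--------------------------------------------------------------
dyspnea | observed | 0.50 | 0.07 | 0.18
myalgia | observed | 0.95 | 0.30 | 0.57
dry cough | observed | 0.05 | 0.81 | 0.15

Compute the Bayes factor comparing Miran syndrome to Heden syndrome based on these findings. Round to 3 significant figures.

The Bayes factor is the ratio of the joint likelihoods of the evidence pattern under the two hypotheses.
  Miran syndrome: 0.18 × 0.57 × 0.15 = 0.01539
  Heden syndrome: 0.50 × 0.95 × 0.05 = 0.02375
Bayes factor = 0.01539 / 0.02375 ≈ 0.648

0.648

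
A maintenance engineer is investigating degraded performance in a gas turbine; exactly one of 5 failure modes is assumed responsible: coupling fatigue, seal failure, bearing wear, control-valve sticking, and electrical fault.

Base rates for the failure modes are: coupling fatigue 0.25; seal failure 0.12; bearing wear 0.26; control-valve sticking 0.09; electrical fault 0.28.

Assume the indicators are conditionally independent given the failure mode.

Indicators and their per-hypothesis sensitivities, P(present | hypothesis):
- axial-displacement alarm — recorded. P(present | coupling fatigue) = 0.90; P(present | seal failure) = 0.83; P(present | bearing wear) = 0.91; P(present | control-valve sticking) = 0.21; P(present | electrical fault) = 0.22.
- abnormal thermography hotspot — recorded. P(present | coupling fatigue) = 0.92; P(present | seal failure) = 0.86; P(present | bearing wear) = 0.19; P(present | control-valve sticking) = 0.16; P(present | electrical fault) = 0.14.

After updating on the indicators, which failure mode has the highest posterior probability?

For each hypothesis, the unnormalized posterior weight is prior × product of the indicator likelihoods:
  coupling fatigue: 0.25 × 0.90 × 0.92 = 0.207
  seal failure: 0.12 × 0.83 × 0.86 = 0.085656
  bearing wear: 0.26 × 0.91 × 0.19 = 0.044954
  control-valve sticking: 0.09 × 0.21 × 0.16 = 0.003024
  electrical fault: 0.28 × 0.22 × 0.14 = 0.008624
Marginal likelihood of the evidence = 0.34926.
P(coupling fatigue | evidence) ≈ 0.207 / 0.34926 ≈ 0.593
P(seal failure | evidence) ≈ 0.085656 / 0.34926 ≈ 0.245
P(bearing wear | evidence) ≈ 0.044954 / 0.34926 ≈ 0.129
P(control-valve sticking | evidence) ≈ 0.003024 / 0.34926 ≈ 0.009
P(electrical fault | evidence) ≈ 0.008624 / 0.34926 ≈ 0.025
The largest is 0.593, so coupling fatigue is most probable.

coupling fatigue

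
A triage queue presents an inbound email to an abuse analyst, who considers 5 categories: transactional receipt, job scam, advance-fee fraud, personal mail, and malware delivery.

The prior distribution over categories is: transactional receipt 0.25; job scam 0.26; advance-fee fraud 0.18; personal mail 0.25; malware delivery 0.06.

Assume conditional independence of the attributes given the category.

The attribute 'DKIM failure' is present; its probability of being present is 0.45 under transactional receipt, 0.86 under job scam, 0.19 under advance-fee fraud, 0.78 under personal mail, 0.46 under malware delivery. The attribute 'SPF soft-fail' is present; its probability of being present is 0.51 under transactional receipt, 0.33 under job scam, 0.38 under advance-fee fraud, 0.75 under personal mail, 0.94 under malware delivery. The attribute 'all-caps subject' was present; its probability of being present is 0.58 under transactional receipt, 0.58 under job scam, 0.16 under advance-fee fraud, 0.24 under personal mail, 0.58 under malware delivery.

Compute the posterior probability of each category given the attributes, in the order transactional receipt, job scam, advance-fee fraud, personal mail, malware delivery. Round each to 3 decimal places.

0.259, 0.334, 0.016, 0.274, 0.117

For each hypothesis, the unnormalized posterior weight is prior × product of the attribute likelihoods:
  transactional receipt: 0.25 × 0.45 × 0.51 × 0.58 = 0.033278
  job scam: 0.26 × 0.86 × 0.33 × 0.58 = 0.042797
  advance-fee fraud: 0.18 × 0.19 × 0.38 × 0.16 = 0.0020794
  personal mail: 0.25 × 0.78 × 0.75 × 0.24 = 0.0351
  malware delivery: 0.06 × 0.46 × 0.94 × 0.58 = 0.015048
The unnormalized weights sum to 0.1283.
P(transactional receipt | evidence) = 0.033278 / 0.1283 ≈ 0.259
P(job scam | evidence) = 0.042797 / 0.1283 ≈ 0.334
P(advance-fee fraud | evidence) = 0.0020794 / 0.1283 ≈ 0.016
P(personal mail | evidence) = 0.0351 / 0.1283 ≈ 0.274
P(malware delivery | evidence) = 0.015048 / 0.1283 ≈ 0.117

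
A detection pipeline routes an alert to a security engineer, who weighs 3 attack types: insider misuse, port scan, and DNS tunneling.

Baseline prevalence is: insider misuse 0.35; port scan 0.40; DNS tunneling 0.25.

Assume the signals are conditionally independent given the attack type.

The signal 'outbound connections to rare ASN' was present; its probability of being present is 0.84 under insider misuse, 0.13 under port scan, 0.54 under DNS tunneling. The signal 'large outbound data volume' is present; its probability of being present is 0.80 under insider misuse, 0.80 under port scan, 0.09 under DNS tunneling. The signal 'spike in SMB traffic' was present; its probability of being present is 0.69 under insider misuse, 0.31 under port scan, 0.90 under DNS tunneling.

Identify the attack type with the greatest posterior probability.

For each hypothesis, the unnormalized posterior weight is prior × product of the signal likelihoods:
  insider misuse: 0.35 × 0.84 × 0.80 × 0.69 = 0.16229
  port scan: 0.40 × 0.13 × 0.80 × 0.31 = 0.012896
  DNS tunneling: 0.25 × 0.54 × 0.09 × 0.90 = 0.010935
Normalizing constant Z = 0.16229 + 0.012896 + 0.010935 = 0.18612.
P(insider misuse | evidence) ≈ 0.16229 / 0.18612 ≈ 0.872
P(port scan | evidence) ≈ 0.012896 / 0.18612 ≈ 0.069
P(DNS tunneling | evidence) ≈ 0.010935 / 0.18612 ≈ 0.059
The largest is 0.872, so insider misuse is most probable.

insider misuse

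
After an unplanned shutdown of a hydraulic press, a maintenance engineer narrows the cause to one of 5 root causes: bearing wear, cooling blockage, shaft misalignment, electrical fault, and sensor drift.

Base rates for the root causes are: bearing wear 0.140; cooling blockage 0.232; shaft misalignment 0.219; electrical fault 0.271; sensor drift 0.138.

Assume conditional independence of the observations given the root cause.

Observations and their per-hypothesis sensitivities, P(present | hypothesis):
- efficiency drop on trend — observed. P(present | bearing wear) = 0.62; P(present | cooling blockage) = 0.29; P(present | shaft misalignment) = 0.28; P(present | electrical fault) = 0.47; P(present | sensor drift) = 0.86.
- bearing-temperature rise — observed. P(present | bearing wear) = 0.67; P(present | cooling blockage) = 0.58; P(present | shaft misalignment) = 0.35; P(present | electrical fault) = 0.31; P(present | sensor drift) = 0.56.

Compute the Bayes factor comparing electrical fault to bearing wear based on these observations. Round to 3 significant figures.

The Bayes factor is the ratio of the joint likelihoods of the evidence pattern under the two hypotheses.
  electrical fault: 0.47 × 0.31 = 0.1457
  bearing wear: 0.62 × 0.67 = 0.4154
Bayes factor = 0.1457 / 0.4154 ≈ 0.351

0.351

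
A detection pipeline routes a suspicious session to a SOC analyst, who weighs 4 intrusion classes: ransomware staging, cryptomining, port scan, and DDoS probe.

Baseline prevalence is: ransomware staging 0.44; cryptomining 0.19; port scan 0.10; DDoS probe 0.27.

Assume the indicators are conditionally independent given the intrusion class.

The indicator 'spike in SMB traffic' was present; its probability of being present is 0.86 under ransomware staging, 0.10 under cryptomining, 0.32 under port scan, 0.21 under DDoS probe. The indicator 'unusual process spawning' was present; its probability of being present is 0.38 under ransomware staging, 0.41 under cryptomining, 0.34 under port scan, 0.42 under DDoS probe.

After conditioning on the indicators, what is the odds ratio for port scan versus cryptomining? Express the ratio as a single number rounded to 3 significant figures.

Posterior odds equal prior odds times the likelihood ratio; only the two competing hypotheses matter.
  port scan: 0.10 × 0.32 × 0.34 = 0.01088
  cryptomining: 0.19 × 0.10 × 0.41 = 0.00779
Odds(port scan : cryptomining) = 0.01088 / 0.00779 ≈ 1.40.

1.40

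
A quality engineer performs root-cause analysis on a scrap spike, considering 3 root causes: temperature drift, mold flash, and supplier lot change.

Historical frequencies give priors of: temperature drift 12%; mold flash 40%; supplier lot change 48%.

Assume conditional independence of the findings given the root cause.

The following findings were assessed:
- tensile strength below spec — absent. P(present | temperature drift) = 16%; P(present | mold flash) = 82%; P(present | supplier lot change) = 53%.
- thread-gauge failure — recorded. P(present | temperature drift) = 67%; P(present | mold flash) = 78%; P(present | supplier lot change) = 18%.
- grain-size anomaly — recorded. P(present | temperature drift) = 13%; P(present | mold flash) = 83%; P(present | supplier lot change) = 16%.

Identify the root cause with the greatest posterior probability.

mold flash

For each hypothesis, the unnormalized posterior weight is prior × product of the finding likelihoods (using 1 − P(present | H) for each absent finding):
  temperature drift: 0.12 × (1 − 0.16) × 0.67 × 0.13 = 0.0087797
  mold flash: 0.40 × (1 − 0.82) × 0.78 × 0.83 = 0.046613
  supplier lot change: 0.48 × (1 − 0.53) × 0.18 × 0.16 = 0.0064973
Normalizing constant Z = 0.0087797 + 0.046613 + 0.0064973 = 0.06189.
P(temperature drift | evidence) ≈ 0.0087797 / 0.06189 ≈ 0.142
P(mold flash | evidence) ≈ 0.046613 / 0.06189 ≈ 0.753
P(supplier lot change | evidence) ≈ 0.0064973 / 0.06189 ≈ 0.105
The largest is 0.753, so mold flash is most probable.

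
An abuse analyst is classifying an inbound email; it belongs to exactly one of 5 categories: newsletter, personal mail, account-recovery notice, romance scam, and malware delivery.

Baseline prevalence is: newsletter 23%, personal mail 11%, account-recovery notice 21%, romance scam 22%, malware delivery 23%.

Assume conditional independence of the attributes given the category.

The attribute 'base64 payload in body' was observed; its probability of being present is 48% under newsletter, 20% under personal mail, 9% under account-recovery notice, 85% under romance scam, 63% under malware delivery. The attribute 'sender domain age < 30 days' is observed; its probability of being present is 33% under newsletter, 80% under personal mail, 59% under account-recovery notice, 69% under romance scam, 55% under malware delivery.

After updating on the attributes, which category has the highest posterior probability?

By Bayes' rule with conditional independence, the unnormalized weight for each hypothesis is prior × ∏ likelihoods:
  newsletter: 0.23 × 0.48 × 0.33 = 0.036432
  personal mail: 0.11 × 0.20 × 0.80 = 0.0176
  account-recovery notice: 0.21 × 0.09 × 0.59 = 0.011151
  romance scam: 0.22 × 0.85 × 0.69 = 0.12903
  malware delivery: 0.23 × 0.63 × 0.55 = 0.079695
Normalizing constant Z = 0.036432 + 0.0176 + 0.011151 + 0.12903 + 0.079695 = 0.27391.
P(newsletter | evidence) ≈ 0.036432 / 0.27391 ≈ 0.133
P(personal mail | evidence) ≈ 0.0176 / 0.27391 ≈ 0.064
P(account-recovery notice | evidence) ≈ 0.011151 / 0.27391 ≈ 0.041
P(romance scam | evidence) ≈ 0.12903 / 0.27391 ≈ 0.471
P(malware delivery | evidence) ≈ 0.079695 / 0.27391 ≈ 0.291
The largest is 0.471, so romance scam is most probable.

romance scam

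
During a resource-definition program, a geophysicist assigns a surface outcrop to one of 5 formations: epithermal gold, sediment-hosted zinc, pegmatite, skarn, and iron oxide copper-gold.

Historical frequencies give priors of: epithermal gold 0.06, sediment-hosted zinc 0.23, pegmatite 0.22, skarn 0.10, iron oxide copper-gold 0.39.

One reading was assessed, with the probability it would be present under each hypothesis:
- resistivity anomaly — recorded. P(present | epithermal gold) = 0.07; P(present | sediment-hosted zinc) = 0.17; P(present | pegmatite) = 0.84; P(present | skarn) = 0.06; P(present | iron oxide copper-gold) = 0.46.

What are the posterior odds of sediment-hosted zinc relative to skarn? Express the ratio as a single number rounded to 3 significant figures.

Unnormalized posterior weight (prior times the reading likelihood) for each of the two hypotheses:
  sediment-hosted zinc: 0.23 × 0.17 = 0.0391
  skarn: 0.10 × 0.06 = 0.006
Posterior odds = 0.0391 / 0.006 ≈ 6.52.

6.52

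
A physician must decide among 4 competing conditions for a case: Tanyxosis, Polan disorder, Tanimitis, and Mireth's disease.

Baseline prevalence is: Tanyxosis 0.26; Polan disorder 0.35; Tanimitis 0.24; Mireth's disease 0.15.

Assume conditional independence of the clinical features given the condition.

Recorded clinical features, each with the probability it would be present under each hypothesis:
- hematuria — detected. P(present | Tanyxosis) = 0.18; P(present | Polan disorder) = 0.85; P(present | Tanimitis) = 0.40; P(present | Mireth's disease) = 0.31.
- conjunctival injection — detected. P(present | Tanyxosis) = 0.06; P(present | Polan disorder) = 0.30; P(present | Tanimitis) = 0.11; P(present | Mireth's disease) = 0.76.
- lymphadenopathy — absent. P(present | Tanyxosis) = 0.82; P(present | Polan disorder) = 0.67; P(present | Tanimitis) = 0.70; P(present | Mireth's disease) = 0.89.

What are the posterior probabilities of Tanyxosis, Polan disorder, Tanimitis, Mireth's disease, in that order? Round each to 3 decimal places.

By Bayes' rule with conditional independence, the unnormalized weight for each hypothesis is prior × ∏ likelihoods (using 1 − P(present | H) for each absent clinical feature):
  Tanyxosis: 0.26 × 0.18 × 0.06 × (1 − 0.82) = 0.00050544
  Polan disorder: 0.35 × 0.85 × 0.30 × (1 − 0.67) = 0.029452
  Tanimitis: 0.24 × 0.40 × 0.11 × (1 − 0.70) = 0.003168
  Mireth's disease: 0.15 × 0.31 × 0.76 × (1 − 0.89) = 0.0038874
Normalizing constant Z = 0.00050544 + 0.029452 + 0.003168 + 0.0038874 = 0.037013.
P(Tanyxosis | evidence) = 0.00050544 / 0.037013 ≈ 0.014
P(Polan disorder | evidence) = 0.029452 / 0.037013 ≈ 0.796
P(Tanimitis | evidence) = 0.003168 / 0.037013 ≈ 0.086
P(Mireth's disease | evidence) = 0.0038874 / 0.037013 ≈ 0.105

0.014, 0.796, 0.086, 0.105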